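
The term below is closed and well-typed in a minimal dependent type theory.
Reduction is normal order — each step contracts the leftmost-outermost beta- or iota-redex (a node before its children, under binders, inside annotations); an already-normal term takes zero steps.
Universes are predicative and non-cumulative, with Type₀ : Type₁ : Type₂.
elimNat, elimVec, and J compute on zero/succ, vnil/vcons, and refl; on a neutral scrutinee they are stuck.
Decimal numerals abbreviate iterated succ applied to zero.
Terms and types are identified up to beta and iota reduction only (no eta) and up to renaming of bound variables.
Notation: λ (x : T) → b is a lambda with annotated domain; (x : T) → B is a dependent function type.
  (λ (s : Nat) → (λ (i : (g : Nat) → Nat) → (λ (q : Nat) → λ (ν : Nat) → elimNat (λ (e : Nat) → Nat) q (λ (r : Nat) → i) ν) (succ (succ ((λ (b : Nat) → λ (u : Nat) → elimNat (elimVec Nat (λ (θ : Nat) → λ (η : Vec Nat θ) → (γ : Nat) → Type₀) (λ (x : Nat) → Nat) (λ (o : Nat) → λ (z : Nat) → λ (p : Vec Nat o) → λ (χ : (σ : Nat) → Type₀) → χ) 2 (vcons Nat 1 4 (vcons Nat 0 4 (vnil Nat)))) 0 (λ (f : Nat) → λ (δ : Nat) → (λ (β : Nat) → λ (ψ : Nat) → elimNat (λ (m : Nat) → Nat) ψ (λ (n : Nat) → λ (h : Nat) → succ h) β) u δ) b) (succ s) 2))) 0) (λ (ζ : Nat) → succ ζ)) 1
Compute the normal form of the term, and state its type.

resulting normal form:
  6
type:
  Nat
observation: the first redex contracted is a beta-redex; the normal form is reached in 32 normal-order steps.


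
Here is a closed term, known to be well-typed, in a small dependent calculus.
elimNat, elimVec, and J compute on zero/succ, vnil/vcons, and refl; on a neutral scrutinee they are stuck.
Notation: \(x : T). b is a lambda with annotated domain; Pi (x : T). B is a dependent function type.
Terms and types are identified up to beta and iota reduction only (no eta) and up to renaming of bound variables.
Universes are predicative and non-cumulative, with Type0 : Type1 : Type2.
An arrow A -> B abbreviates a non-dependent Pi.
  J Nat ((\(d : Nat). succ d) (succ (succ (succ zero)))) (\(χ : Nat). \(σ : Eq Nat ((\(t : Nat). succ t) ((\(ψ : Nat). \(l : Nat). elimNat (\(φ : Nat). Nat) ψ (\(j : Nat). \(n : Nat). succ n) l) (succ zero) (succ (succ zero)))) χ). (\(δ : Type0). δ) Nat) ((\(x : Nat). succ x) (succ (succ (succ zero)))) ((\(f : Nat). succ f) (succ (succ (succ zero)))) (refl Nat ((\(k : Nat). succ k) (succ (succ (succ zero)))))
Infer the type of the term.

type:
  Nat


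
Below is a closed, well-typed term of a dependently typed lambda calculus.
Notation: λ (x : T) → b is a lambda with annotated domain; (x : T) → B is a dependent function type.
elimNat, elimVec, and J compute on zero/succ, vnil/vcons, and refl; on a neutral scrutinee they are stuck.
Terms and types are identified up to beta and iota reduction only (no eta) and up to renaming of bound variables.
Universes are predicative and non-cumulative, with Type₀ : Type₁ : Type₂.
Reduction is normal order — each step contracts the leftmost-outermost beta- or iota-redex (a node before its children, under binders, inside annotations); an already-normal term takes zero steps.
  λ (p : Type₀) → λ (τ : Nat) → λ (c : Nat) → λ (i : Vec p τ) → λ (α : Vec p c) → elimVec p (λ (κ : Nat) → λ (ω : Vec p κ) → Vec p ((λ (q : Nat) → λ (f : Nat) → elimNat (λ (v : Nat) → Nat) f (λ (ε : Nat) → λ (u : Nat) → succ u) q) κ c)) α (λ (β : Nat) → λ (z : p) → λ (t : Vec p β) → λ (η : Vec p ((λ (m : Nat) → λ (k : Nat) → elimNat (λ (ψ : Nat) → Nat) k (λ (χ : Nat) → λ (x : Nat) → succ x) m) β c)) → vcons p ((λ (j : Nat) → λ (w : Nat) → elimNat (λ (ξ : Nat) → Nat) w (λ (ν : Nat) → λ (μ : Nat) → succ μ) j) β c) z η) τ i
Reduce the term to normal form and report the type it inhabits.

normal form:
  λ (p : Type₀) → λ (τ : Nat) → λ (c : Nat) → λ (i : Vec p τ) → λ (α : Vec p c) → elimVec p (λ (κ : Nat) → λ (ω : Vec p κ) → Vec p (elimNat (λ (q : Nat) → Nat) c (λ (f : Nat) → λ (v : Nat) → succ v) κ)) α (λ (ε : Nat) → λ (u : p) → λ (β : Vec p ε) → λ (z : Vec p (elimNat (λ (t : Nat) → Nat) c (λ (η : Nat) → λ (m : Nat) → succ m) ε)) → vcons p (elimNat (λ (k : Nat) → Nat) c (λ (ψ : Nat) → λ (χ : Nat) → succ χ) ε) u z) τ i
inferred type:
  (p : Type₀) → (τ : Nat) → (c : Nat) → (i : Vec p τ) → (α : Vec p c) → Vec p (elimNat (λ (κ : Nat) → Nat) c (λ (ω : Nat) → λ (q : Nat) → succ q) τ)


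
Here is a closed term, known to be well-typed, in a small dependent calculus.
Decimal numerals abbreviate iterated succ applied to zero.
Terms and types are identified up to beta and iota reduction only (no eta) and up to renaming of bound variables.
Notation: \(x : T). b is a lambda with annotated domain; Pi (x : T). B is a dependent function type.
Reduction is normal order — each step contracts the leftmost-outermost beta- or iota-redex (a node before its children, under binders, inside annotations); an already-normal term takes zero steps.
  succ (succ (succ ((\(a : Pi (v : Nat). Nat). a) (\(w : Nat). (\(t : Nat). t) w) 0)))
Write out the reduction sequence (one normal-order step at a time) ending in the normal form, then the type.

reduction (normal order):
  succ (succ (succ ((\(a : Pi (v : Nat). Nat). a) (\(w : Nat). (\(t : Nat). t) w) 0)))
  ~> succ (succ (succ ((\(a : Nat). (\(v : Nat). v) a) 0)))
  ~> succ (succ (succ ((\(a : Nat). a) 0)))
  ~> 3
the term's type:
  Nat


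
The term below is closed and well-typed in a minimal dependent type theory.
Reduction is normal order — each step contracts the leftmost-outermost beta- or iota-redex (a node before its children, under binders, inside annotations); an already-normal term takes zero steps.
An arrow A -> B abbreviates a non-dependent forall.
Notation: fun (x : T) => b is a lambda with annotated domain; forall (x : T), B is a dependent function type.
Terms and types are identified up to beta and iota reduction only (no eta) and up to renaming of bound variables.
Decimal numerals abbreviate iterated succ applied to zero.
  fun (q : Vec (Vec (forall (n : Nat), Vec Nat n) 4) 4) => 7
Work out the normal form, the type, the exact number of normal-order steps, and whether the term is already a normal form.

reduced normal form:
  fun (q : Vec (Vec (forall (n : Nat), Vec Nat n) 4) 4) => 7
the term's type:
  Vec (Vec (forall (q : Nat), Vec Nat q) 4) 4 -> Nat
reduction steps (normal order): 0
started in normal form: yes


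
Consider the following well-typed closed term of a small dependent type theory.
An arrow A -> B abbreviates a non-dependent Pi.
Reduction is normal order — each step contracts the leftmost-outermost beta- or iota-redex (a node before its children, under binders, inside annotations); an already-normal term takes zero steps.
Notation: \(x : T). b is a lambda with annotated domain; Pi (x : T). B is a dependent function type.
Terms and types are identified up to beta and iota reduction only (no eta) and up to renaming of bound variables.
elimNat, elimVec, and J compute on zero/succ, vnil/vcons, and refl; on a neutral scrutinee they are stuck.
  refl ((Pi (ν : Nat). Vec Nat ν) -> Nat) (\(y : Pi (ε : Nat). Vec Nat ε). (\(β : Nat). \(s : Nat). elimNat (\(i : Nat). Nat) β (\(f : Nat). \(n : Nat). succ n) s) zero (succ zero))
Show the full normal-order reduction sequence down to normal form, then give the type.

reduction (normal order):
  refl ((Pi (ν : Nat). Vec Nat ν) -> Nat) (\(y : Pi (ε : Nat). Vec Nat ε). (\(β : Nat). \(s : Nat). elimNat (\(i : Nat). Nat) β (\(f : Nat). \(n : Nat). succ n) s) zero (succ zero))
  ~> refl ((Pi (ν : Nat). Vec Nat ν) -> Nat) (\(y : Pi (ε : Nat). Vec Nat ε). (\(β : Nat). elimNat (\(s : Nat). Nat) zero (\(i : Nat). \(f : Nat). succ f) β) (succ zero))
  ~> refl ((Pi (ν : Nat). Vec Nat ν) -> Nat) (\(y : Pi (ε : Nat). Vec Nat ε). elimNat (\(β : Nat). Nat) zero (\(s : Nat). \(i : Nat). succ i) (succ zero))
  ~> refl ((Pi (ν : Nat). Vec Nat ν) -> Nat) (\(y : Pi (ε : Nat). Vec Nat ε). (\(β : Nat). \(s : Nat). succ s) zero (elimNat (\(i : Nat). Nat) zero (\(f : Nat). \(n : Nat). succ n) zero))
  ~> refl ((Pi (ν : Nat). Vec Nat ν) -> Nat) (\(y : Pi (ε : Nat). Vec Nat ε). (\(β : Nat). succ β) (elimNat (\(s : Nat). Nat) zero (\(i : Nat). \(f : Nat). succ f) zero))
  ~> refl ((Pi (ν : Nat). Vec Nat ν) -> Nat) (\(y : Pi (ε : Nat). Vec Nat ε). succ (elimNat (\(β : Nat). Nat) zero (\(s : Nat). \(i : Nat). succ i) zero))
  ~> refl ((Pi (ν : Nat). Vec Nat ν) -> Nat) (\(y : Pi (ε : Nat). Vec Nat ε). succ zero)
inferred type:
  Eq ((Pi (ν : Nat). Vec Nat ν) -> Nat) (\(y : Pi (ε : Nat). Vec Nat ε). succ zero) (\(β : Pi (s : Nat). Vec Nat s). succ zero)


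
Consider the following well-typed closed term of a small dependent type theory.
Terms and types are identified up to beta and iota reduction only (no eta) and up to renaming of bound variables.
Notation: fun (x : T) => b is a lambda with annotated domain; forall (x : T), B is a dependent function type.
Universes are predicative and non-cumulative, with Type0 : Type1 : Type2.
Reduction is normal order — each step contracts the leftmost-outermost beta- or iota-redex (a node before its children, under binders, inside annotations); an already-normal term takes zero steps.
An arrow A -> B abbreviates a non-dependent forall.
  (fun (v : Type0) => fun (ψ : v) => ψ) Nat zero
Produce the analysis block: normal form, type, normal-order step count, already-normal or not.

normal form:
  zero
inferred type:
  Nat
steps to reach normal form (normal order): 2
term was already normal: no
first contracted redex: a beta-redex


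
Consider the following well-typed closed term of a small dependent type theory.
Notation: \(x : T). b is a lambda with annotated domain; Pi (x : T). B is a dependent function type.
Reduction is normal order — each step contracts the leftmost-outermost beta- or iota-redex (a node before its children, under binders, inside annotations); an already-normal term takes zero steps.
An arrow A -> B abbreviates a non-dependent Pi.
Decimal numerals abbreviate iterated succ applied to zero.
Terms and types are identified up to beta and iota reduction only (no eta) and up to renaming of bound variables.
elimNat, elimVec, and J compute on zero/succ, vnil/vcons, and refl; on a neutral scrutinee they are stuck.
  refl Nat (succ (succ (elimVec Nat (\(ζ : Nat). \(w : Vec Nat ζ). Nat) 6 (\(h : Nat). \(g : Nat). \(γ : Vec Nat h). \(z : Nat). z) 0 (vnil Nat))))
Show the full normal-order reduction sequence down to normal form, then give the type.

normal-order reduction sequence:
  refl Nat (succ (succ (elimVec Nat (\(ζ : Nat). \(w : Vec Nat ζ). Nat) 6 (\(h : Nat). \(g : Nat). \(γ : Vec Nat h). \(z : Nat). z) 0 (vnil Nat))))
  ~> refl Nat 8
inferred type:
  Eq Nat 8 8


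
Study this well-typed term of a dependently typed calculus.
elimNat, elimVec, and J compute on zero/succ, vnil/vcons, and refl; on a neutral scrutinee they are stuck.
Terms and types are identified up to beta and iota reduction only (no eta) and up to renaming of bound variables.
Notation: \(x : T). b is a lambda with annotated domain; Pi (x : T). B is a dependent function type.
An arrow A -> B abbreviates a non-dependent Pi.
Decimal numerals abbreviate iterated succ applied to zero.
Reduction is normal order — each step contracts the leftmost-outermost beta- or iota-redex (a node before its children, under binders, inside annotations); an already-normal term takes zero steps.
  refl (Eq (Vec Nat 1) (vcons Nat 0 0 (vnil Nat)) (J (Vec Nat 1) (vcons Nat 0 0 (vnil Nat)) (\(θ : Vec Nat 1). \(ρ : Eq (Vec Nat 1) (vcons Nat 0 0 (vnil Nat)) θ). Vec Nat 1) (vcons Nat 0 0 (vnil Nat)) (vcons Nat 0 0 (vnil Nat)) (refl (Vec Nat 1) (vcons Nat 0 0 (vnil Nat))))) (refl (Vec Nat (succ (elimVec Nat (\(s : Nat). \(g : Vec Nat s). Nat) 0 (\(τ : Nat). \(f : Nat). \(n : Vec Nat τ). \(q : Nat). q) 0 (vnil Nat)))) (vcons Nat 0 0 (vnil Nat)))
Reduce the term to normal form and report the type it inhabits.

reduced normal form:
  refl (Eq (Vec Nat 1) (vcons Nat 0 0 (vnil Nat)) (vcons Nat 0 0 (vnil Nat))) (refl (Vec Nat 1) (vcons Nat 0 0 (vnil Nat)))
the term's type:
  Eq (Eq (Vec Nat 1) (vcons Nat 0 0 (vnil Nat)) (vcons Nat 0 0 (vnil Nat))) (refl (Vec Nat 1) (vcons Nat 0 0 (vnil Nat))) (refl (Vec Nat 1) (vcons Nat 0 0 (vnil Nat)))


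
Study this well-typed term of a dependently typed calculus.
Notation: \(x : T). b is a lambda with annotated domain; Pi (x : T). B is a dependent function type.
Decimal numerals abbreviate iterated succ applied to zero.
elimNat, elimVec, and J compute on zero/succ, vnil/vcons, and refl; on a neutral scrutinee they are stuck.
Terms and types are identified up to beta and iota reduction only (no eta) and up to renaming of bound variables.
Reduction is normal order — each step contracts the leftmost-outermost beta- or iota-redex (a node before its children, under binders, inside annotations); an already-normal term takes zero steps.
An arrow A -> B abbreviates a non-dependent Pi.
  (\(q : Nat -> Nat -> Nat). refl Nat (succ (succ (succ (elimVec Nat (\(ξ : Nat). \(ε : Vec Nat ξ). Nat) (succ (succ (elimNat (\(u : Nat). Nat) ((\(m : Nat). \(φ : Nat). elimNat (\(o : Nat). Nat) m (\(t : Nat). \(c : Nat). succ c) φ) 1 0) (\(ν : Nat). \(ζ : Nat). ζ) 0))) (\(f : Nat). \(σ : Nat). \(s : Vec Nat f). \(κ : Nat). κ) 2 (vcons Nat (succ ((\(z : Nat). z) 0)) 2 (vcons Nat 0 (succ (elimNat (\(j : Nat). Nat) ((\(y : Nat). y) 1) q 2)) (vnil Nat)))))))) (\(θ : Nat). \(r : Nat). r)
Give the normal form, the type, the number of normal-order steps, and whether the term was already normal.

normal form:
  refl Nat 6
type:
  Eq Nat 6 6
reduction steps (normal order): 16
started in normal form: no
first contracted redex: a beta-redex


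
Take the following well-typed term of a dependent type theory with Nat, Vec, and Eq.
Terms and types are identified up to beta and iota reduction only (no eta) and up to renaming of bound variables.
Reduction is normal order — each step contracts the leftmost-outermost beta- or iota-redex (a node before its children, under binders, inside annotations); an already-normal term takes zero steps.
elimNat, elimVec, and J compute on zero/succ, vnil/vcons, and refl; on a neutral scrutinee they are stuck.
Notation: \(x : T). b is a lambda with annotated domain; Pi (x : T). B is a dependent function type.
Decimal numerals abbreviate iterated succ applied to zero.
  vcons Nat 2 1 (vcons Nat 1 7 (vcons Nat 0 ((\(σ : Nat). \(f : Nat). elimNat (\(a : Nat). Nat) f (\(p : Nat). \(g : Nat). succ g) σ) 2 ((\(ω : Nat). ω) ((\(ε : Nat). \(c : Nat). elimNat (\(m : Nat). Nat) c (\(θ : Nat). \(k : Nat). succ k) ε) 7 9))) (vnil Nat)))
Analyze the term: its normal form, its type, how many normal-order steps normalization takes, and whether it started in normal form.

reduced normal form:
  vcons Nat 2 1 (vcons Nat 1 7 (vcons Nat 0 18 (vnil Nat)))
type:
  Vec Nat 3
normal-order step count: 34
term was already normal: no
first redex: a beta-redex


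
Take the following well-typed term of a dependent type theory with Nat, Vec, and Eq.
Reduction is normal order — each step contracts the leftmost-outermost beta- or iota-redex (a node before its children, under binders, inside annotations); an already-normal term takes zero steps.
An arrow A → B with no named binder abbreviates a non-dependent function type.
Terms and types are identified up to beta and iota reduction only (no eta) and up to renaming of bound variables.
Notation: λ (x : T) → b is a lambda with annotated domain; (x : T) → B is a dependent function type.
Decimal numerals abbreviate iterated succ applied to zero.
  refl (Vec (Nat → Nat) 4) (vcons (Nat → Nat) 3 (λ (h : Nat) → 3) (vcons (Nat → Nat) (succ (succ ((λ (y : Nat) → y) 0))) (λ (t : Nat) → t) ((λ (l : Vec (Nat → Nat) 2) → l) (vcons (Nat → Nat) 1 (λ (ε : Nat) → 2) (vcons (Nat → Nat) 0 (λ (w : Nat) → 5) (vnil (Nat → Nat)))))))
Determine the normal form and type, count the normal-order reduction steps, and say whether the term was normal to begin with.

normal form:
  refl (Vec (Nat → Nat) 4) (vcons (Nat → Nat) 3 (λ (h : Nat) → 3) (vcons (Nat → Nat) 2 (λ (y : Nat) → y) (vcons (Nat → Nat) 1 (λ (t : Nat) → 2) (vcons (Nat → Nat) 0 (λ (l : Nat) → 5) (vnil (Nat → Nat))))))
the term's type:
  Eq (Vec (Nat → Nat) 4) (vcons (Nat → Nat) 3 (λ (h : Nat) → 3) (vcons (Nat → Nat) 2 (λ (y : Nat) → y) (vcons (Nat → Nat) 1 (λ (t : Nat) → 2) (vcons (Nat → Nat) 0 (λ (l : Nat) → 5) (vnil (Nat → Nat)))))) (vcons (Nat → Nat) 3 (λ (ε : Nat) → 3) (vcons (Nat → Nat) 2 (λ (w : Nat) → w) (vcons (Nat → Nat) 1 (λ (i : Nat) → 2) (vcons (Nat → Nat) 0 (λ (ρ : Nat) → 5) (vnil (Nat → Nat))))))
normal-order step count: 2
term was already normal: no
first redex: a beta-redex


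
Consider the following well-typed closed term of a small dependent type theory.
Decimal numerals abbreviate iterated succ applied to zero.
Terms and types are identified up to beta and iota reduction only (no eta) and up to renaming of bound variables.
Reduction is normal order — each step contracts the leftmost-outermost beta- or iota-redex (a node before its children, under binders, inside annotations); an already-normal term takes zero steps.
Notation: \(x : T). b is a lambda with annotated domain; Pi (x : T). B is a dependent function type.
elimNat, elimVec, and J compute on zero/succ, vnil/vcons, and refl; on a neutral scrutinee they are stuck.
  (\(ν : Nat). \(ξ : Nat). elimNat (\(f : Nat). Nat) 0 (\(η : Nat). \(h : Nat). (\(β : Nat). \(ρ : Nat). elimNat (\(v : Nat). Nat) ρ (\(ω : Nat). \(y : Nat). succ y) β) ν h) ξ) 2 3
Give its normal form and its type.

normal form:
  6
type:
  Nat
observation: reduction starts at a beta-redex, and 39 normal-order steps reach the normal form.


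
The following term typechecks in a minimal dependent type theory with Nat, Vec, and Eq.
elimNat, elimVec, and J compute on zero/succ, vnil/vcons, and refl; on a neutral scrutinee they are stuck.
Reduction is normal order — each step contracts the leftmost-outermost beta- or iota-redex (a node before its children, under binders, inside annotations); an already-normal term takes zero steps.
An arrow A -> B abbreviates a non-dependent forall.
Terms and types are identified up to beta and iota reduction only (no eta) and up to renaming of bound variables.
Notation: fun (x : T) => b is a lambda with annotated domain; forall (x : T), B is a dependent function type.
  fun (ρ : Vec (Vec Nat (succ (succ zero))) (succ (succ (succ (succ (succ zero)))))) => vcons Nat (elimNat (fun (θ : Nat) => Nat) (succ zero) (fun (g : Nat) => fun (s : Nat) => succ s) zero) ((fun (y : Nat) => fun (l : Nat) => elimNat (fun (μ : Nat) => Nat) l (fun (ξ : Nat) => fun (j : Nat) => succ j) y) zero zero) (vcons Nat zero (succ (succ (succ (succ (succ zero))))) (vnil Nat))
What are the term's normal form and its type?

resulting normal form:
  fun (ρ : Vec (Vec Nat (succ (succ zero))) (succ (succ (succ (succ (succ zero)))))) => vcons Nat (succ zero) zero (vcons Nat zero (succ (succ (succ (succ (succ zero))))) (vnil Nat))
the term's type:
  Vec (Vec Nat (succ (succ zero))) (succ (succ (succ (succ (succ zero))))) -> Vec Nat (succ (succ zero))


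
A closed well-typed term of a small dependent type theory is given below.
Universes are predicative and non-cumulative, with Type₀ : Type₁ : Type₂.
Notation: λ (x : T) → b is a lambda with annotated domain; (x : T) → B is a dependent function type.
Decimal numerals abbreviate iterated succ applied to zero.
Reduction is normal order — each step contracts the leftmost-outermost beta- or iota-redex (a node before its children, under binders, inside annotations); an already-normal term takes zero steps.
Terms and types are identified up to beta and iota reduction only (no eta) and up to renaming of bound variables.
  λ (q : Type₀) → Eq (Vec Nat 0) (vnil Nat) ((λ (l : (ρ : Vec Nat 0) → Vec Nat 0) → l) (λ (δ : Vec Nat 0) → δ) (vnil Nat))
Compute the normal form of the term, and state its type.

normal form:
  λ (q : Type₀) → Eq (Vec Nat 0) (vnil Nat) (vnil Nat)
inferred type:
  (q : Type₀) → Type₀


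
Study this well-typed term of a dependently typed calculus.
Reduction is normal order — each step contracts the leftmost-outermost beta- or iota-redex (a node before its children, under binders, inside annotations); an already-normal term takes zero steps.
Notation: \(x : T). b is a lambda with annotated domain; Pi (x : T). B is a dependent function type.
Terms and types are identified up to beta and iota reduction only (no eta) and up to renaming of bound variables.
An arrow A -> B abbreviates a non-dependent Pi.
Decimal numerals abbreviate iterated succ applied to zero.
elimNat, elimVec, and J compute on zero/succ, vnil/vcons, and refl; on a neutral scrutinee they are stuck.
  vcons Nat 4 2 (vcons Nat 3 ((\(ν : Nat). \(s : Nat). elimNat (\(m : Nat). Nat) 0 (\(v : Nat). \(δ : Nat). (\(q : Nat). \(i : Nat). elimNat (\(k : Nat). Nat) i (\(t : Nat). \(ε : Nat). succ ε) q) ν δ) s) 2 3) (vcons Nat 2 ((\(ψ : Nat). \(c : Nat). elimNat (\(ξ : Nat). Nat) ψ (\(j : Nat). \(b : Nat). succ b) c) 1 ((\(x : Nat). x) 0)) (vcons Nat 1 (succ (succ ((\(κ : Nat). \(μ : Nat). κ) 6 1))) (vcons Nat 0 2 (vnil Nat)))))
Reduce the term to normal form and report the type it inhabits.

resulting normal form:
  vcons Nat 4 2 (vcons Nat 3 6 (vcons Nat 2 1 (vcons Nat 1 8 (vcons Nat 0 2 (vnil Nat)))))
type:
  Vec Nat 5
observation: reduction starts at a beta-redex, and 45 normal-order steps reach the normal form.


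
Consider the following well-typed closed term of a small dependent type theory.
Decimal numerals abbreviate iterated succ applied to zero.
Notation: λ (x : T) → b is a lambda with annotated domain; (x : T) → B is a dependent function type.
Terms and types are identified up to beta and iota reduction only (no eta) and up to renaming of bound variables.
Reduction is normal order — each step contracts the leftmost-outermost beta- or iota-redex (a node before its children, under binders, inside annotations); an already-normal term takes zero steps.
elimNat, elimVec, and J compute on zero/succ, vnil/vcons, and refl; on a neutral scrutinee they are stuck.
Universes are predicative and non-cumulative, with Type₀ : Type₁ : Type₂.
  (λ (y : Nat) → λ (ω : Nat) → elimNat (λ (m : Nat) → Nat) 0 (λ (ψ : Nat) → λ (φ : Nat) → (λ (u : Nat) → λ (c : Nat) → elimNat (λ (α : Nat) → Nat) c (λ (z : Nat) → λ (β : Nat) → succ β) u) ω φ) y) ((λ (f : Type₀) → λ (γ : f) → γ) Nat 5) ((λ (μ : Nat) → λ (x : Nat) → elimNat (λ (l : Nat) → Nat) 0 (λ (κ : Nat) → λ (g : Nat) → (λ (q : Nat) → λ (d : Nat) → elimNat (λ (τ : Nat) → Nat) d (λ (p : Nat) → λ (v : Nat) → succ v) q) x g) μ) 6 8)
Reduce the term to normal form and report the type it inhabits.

normal form:
  240
inferred type:
  Nat
observation: contracting a beta-redex first, the term normalizes in 350 steps.


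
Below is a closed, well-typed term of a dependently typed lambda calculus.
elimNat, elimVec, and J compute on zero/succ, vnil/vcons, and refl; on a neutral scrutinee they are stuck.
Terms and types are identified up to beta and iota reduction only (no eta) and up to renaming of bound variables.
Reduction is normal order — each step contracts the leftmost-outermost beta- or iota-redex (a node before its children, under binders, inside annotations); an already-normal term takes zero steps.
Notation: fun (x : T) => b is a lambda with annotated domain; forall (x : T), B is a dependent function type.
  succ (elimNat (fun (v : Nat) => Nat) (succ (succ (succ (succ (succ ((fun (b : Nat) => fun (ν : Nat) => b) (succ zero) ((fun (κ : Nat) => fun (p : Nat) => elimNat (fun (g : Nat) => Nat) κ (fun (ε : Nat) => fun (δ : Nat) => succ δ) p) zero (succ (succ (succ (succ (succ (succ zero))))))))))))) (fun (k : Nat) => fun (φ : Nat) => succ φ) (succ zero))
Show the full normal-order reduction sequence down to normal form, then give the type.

normal-order reduction:
  succ (elimNat (fun (v : Nat) => Nat) (succ (succ (succ (succ (succ ((fun (b : Nat) => fun (ν : Nat) => b) (succ zero) ((fun (κ : Nat) => fun (p : Nat) => elimNat (fun (g : Nat) => Nat) κ (fun (ε : Nat) => fun (δ : Nat) => succ δ) p) zero (succ (succ (succ (succ (succ (succ zero))))))))))))) (fun (k : Nat) => fun (φ : Nat) => succ φ) (succ zero))
  ~> succ ((fun (v : Nat) => fun (b : Nat) => succ b) zero (elimNat (fun (ν : Nat) => Nat) (succ (succ (succ (succ (succ ((fun (κ : Nat) => fun (p : Nat) => κ) (succ zero) ((fun (g : Nat) => fun (ε : Nat) => elimNat (fun (δ : Nat) => Nat) g (fun (k : Nat) => fun (φ : Nat) => succ φ) ε) zero (succ (succ (succ (succ (succ (succ zero))))))))))))) (fun (r : Nat) => fun (c : Nat) => succ c) zero))
  ~> succ ((fun (v : Nat) => succ v) (elimNat (fun (b : Nat) => Nat) (succ (succ (succ (succ (succ ((fun (ν : Nat) => fun (κ : Nat) => ν) (succ zero) ((fun (p : Nat) => fun (g : Nat) => elimNat (fun (ε : Nat) => Nat) p (fun (δ : Nat) => fun (k : Nat) => succ k) g) zero (succ (succ (succ (succ (succ (succ zero))))))))))))) (fun (φ : Nat) => fun (r : Nat) => succ r) zero))
  ~> succ (succ (elimNat (fun (v : Nat) => Nat) (succ (succ (succ (succ (succ ((fun (b : Nat) => fun (ν : Nat) => b) (succ zero) ((fun (κ : Nat) => fun (p : Nat) => elimNat (fun (g : Nat) => Nat) κ (fun (ε : Nat) => fun (δ : Nat) => succ δ) p) zero (succ (succ (succ (succ (succ (succ zero))))))))))))) (fun (k : Nat) => fun (φ : Nat) => succ φ) zero))
  ~> succ (succ (succ (succ (succ (succ (succ ((fun (v : Nat) => fun (b : Nat) => v) (succ zero) ((fun (ν : Nat) => fun (κ : Nat) => elimNat (fun (p : Nat) => Nat) ν (fun (g : Nat) => fun (ε : Nat) => succ ε) κ) zero (succ (succ (succ (succ (succ (succ zero))))))))))))))
  ~> succ (succ (succ (succ (succ (succ (succ ((fun (v : Nat) => succ zero) ((fun (b : Nat) => fun (ν : Nat) => elimNat (fun (κ : Nat) => Nat) b (fun (p : Nat) => fun (g : Nat) => succ g) ν) zero (succ (succ (succ (succ (succ (succ zero))))))))))))))
  ~> succ (succ (succ (succ (succ (succ (succ (succ zero)))))))
the term's type:
  Nat


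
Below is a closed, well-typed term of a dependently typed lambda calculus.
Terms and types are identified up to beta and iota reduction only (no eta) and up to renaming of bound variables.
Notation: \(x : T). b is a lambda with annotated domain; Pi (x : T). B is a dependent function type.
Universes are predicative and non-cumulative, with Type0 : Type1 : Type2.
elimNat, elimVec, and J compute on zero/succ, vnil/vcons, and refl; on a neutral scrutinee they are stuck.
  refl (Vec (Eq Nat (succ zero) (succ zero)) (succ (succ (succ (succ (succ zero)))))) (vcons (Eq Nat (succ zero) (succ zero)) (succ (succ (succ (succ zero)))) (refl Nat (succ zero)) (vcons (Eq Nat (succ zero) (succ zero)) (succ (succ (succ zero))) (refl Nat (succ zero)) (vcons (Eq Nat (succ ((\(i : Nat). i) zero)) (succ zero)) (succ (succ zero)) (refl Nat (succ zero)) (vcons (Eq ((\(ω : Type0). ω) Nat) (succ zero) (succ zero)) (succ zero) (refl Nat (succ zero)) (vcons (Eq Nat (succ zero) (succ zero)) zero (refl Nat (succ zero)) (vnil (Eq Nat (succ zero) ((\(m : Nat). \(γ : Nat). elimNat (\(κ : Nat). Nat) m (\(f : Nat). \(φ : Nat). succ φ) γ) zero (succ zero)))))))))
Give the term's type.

type:
  Eq (Vec (Eq Nat (succ zero) (succ zero)) (succ (succ (succ (succ (succ zero)))))) (vcons (Eq Nat (succ zero) (succ zero)) (succ (succ (succ (succ zero)))) (refl Nat (succ zero)) (vcons (Eq Nat (succ zero) (succ zero)) (succ (succ (succ zero))) (refl Nat (succ zero)) (vcons (Eq Nat (succ zero) (succ zero)) (succ (succ zero)) (refl Nat (succ zero)) (vcons (Eq Nat (succ zero) (succ zero)) (succ zero) (refl Nat (succ zero)) (vcons (Eq Nat (succ zero) (succ zero)) zero (refl Nat (succ zero)) (vnil (Eq Nat (succ zero) (succ zero)))))))) (vcons (Eq Nat (succ zero) (succ zero)) (succ (succ (succ (succ zero)))) (refl Nat (succ zero)) (vcons (Eq Nat (succ zero) (succ zero)) (succ (succ (succ zero))) (refl Nat (succ zero)) (vcons (Eq Nat (succ zero) (succ zero)) (succ (succ zero)) (refl Nat (succ zero)) (vcons (Eq Nat (succ zero) (succ zero)) (succ zero) (refl Nat (succ zero)) (vcons (Eq Nat (succ zero) (succ zero)) zero (refl Nat (succ zero)) (vnil (Eq Nat (succ zero) (succ zero))))))))


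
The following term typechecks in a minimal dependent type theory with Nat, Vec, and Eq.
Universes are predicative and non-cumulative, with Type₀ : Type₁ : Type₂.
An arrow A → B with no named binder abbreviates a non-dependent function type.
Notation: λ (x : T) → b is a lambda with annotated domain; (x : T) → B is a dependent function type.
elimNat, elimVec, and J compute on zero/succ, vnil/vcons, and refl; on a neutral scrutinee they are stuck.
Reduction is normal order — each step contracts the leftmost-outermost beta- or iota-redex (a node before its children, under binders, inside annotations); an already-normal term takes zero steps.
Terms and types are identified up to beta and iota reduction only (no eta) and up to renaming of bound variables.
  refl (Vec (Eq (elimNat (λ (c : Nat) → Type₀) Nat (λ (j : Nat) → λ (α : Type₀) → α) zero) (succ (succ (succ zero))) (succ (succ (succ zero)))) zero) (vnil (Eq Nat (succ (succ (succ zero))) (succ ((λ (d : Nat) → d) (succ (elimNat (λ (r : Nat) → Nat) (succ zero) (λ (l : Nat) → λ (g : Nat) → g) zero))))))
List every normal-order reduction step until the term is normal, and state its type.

reduction (normal order):
  refl (Vec (Eq (elimNat (λ (c : Nat) → Type₀) Nat (λ (j : Nat) → λ (α : Type₀) → α) zero) (succ (succ (succ zero))) (succ (succ (succ zero)))) zero) (vnil (Eq Nat (succ (succ (succ zero))) (succ ((λ (d : Nat) → d) (succ (elimNat (λ (r : Nat) → Nat) (succ zero) (λ (l : Nat) → λ (g : Nat) → g) zero))))))
  ~> refl (Vec (Eq Nat (succ (succ (succ zero))) (succ (succ (succ zero)))) zero) (vnil (Eq Nat (succ (succ (succ zero))) (succ ((λ (c : Nat) → c) (succ (elimNat (λ (j : Nat) → Nat) (succ zero) (λ (α : Nat) → λ (d : Nat) → d) zero))))))
  ~> refl (Vec (Eq Nat (succ (succ (succ zero))) (succ (succ (succ zero)))) zero) (vnil (Eq Nat (succ (succ (succ zero))) (succ (succ (elimNat (λ (c : Nat) → Nat) (succ zero) (λ (j : Nat) → λ (α : Nat) → α) zero)))))
  ~> refl (Vec (Eq Nat (succ (succ (succ zero))) (succ (succ (succ zero)))) zero) (vnil (Eq Nat (succ (succ (succ zero))) (succ (succ (succ zero)))))
the term's type:
  Eq (Vec (Eq Nat (succ (succ (succ zero))) (succ (succ (succ zero)))) zero) (vnil (Eq Nat (succ (succ (succ zero))) (succ (succ (succ zero))))) (vnil (Eq Nat (succ (succ (succ zero))) (succ (succ (succ zero)))))


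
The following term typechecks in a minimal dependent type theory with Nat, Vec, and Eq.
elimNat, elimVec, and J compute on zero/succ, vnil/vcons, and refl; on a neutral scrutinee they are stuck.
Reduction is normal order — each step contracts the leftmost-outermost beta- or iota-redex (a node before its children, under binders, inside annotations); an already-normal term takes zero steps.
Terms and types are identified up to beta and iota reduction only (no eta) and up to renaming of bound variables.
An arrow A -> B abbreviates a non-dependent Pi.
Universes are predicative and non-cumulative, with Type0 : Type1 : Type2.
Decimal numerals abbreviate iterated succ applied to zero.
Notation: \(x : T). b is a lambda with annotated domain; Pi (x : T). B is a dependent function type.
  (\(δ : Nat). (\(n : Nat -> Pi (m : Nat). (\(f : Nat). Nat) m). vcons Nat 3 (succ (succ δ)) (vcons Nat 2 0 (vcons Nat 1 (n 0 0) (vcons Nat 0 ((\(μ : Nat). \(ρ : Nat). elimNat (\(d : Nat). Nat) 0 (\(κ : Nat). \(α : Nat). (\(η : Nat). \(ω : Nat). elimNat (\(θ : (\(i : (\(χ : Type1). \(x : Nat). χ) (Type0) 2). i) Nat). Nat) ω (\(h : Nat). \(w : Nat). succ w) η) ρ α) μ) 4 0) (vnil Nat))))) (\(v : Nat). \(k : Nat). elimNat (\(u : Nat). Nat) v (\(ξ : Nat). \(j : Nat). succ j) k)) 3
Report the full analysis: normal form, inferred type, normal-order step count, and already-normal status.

reduced normal form:
  vcons Nat 3 5 (vcons Nat 2 0 (vcons Nat 1 0 (vcons Nat 0 0 (vnil Nat))))
inferred type:
  Vec Nat 4
normal-order step count: 32
term was already normal: no
first contracted redex: a beta-redex


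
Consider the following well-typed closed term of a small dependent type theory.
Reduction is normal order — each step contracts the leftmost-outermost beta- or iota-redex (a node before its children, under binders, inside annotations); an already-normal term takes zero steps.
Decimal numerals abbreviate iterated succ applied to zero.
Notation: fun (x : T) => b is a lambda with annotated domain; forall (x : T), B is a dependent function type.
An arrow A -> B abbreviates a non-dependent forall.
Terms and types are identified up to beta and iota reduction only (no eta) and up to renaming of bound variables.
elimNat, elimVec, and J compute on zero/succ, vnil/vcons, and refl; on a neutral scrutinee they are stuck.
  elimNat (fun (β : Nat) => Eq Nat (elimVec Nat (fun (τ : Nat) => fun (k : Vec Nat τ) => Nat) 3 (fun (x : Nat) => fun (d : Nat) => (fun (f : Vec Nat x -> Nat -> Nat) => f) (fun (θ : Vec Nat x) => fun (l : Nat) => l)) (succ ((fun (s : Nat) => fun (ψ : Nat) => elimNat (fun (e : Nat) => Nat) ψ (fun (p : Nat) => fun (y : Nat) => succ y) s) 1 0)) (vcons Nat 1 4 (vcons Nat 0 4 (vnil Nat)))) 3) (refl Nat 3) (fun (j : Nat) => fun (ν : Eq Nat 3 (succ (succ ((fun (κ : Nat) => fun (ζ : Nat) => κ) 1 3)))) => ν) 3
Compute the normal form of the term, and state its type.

resulting normal form:
  refl Nat 3
type:
  Eq Nat 3 3


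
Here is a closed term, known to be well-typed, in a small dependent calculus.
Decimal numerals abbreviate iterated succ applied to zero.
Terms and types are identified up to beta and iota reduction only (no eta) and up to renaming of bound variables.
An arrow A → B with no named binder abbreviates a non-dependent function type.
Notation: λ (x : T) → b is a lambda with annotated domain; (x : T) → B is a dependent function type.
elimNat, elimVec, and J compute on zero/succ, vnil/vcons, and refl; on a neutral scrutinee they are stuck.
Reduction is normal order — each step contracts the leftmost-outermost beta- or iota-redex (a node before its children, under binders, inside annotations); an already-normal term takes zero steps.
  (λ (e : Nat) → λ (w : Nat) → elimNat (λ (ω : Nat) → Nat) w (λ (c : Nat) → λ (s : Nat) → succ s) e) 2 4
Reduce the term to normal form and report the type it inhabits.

normal form:
  6
type:
  Nat
observation: 9 normal-order steps normalize the term, beginning with a beta-redex.


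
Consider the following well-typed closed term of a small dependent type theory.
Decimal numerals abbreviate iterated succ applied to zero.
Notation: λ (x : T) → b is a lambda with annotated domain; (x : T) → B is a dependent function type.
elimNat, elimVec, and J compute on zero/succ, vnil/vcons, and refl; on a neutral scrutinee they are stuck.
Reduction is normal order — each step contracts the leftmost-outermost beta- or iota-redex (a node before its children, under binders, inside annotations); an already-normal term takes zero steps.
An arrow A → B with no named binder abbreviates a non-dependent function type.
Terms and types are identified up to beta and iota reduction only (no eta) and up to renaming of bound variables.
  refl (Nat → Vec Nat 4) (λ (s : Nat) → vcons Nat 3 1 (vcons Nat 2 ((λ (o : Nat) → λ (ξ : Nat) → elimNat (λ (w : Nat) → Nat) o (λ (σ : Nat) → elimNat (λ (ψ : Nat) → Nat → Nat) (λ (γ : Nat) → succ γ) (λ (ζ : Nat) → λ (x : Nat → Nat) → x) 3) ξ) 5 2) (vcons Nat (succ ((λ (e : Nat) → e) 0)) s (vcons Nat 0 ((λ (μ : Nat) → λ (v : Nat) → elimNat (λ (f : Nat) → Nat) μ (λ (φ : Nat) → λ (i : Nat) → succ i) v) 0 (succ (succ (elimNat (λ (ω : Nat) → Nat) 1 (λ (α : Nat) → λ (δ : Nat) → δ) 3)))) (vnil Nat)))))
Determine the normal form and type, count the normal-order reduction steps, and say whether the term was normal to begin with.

normal form:
  refl (Nat → Vec Nat 4) (λ (s : Nat) → vcons Nat 3 1 (vcons Nat 2 7 (vcons Nat 1 s (vcons Nat 0 3 (vnil Nat)))))
type:
  Eq (Nat → Vec Nat 4) (λ (s : Nat) → vcons Nat 3 1 (vcons Nat 2 7 (vcons Nat 1 s (vcons Nat 0 3 (vnil Nat))))) (λ (o : Nat) → vcons Nat 3 1 (vcons Nat 2 7 (vcons Nat 1 o (vcons Nat 0 3 (vnil Nat)))))
reduction steps (normal order): 52
term was already normal: no
first contracted redex: a beta-redex


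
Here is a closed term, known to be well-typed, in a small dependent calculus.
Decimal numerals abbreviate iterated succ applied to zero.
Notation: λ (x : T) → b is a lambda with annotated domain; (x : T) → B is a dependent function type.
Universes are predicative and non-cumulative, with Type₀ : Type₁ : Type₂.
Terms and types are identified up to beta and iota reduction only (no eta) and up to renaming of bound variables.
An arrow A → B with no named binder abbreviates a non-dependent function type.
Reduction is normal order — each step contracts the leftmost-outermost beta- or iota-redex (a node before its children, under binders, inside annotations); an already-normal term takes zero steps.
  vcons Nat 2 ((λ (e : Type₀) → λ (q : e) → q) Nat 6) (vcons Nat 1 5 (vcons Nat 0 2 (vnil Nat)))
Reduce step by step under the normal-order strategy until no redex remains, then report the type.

normal-order reduction sequence:
  vcons Nat 2 ((λ (e : Type₀) → λ (q : e) → q) Nat 6) (vcons Nat 1 5 (vcons Nat 0 2 (vnil Nat)))
  ~> vcons Nat 2 ((λ (e : Nat) → e) 6) (vcons Nat 1 5 (vcons Nat 0 2 (vnil Nat)))
  ~> vcons Nat 2 6 (vcons Nat 1 5 (vcons Nat 0 2 (vnil Nat)))
inferred type:
  Vec Nat 3


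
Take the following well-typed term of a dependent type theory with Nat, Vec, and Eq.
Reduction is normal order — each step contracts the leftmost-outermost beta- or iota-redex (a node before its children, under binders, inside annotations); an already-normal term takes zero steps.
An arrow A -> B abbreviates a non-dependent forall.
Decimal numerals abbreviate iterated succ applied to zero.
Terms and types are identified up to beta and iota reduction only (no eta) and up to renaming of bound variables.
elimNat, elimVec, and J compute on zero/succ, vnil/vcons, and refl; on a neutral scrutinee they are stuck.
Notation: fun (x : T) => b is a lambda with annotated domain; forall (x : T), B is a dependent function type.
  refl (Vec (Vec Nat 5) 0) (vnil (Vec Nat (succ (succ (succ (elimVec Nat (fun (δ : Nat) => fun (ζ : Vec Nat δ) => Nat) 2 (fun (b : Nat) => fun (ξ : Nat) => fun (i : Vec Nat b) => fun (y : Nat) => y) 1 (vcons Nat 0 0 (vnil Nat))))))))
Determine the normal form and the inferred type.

resulting normal form:
  refl (Vec (Vec Nat 5) 0) (vnil (Vec Nat 5))
the term's type:
  Eq (Vec (Vec Nat 5) 0) (vnil (Vec Nat 5)) (vnil (Vec Nat 5))
observation: reduction starts at an elimVec iota-redex, and 6 normal-order steps reach the normal form.


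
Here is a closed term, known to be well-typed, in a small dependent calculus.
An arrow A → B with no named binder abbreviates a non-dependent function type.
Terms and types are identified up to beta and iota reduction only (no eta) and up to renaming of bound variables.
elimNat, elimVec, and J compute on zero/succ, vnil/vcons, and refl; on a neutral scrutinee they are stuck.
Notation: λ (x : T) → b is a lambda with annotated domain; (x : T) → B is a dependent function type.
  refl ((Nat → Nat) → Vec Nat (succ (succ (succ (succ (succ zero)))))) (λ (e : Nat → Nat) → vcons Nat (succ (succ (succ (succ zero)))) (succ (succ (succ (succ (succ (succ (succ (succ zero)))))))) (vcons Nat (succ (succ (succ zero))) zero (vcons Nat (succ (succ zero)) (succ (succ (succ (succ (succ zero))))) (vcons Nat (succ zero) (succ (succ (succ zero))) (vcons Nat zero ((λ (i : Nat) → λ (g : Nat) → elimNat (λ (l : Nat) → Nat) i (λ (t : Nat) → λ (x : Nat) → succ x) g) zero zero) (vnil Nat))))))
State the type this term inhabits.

type:
  Eq ((Nat → Nat) → Vec Nat (succ (succ (succ (succ (succ zero)))))) (λ (e : Nat → Nat) → vcons Nat (succ (succ (succ (succ zero)))) (succ (succ (succ (succ (succ (succ (succ (succ zero)))))))) (vcons Nat (succ (succ (succ zero))) zero (vcons Nat (succ (succ zero)) (succ (succ (succ (succ (succ zero))))) (vcons Nat (succ zero) (succ (succ (succ zero))) (vcons Nat zero zero (vnil Nat)))))) (λ (i : Nat → Nat) → vcons Nat (succ (succ (succ (succ zero)))) (succ (succ (succ (succ (succ (succ (succ (succ zero)))))))) (vcons Nat (succ (succ (succ zero))) zero (vcons Nat (succ (succ zero)) (succ (succ (succ (succ (succ zero))))) (vcons Nat (succ zero) (succ (succ (succ zero))) (vcons Nat zero zero (vnil Nat))))))
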